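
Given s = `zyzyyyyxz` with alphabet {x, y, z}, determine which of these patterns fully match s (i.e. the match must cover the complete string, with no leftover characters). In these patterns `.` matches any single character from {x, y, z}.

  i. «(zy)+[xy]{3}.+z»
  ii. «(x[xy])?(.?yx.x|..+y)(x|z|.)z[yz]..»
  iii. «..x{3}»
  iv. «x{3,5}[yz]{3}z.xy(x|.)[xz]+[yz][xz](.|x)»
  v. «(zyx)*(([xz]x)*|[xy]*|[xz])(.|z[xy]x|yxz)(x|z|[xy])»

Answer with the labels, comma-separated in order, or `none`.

i

i → match
ii → no match
iii → no match — must end with `x`
iv → no match — must start with `x`
v → no match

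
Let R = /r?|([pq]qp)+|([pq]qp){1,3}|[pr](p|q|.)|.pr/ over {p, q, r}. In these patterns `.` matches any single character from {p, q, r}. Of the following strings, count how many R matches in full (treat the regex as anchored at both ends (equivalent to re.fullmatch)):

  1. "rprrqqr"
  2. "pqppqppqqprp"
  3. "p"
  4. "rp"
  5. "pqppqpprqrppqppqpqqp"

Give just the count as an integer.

1

1. "rprrqqr" → no match
2. "pqppqppqqprp" → no match
3. "p" → no match
4. "rp" → match
5 → no match
Total matched: 1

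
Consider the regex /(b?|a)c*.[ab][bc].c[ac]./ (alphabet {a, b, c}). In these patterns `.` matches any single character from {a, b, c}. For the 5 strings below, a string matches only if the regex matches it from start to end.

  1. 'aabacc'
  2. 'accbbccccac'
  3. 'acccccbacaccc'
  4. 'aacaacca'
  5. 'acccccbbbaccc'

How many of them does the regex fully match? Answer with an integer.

2

1 → no match
2 → no match
3 → match
4 → no match
5 → match
Total matched: 2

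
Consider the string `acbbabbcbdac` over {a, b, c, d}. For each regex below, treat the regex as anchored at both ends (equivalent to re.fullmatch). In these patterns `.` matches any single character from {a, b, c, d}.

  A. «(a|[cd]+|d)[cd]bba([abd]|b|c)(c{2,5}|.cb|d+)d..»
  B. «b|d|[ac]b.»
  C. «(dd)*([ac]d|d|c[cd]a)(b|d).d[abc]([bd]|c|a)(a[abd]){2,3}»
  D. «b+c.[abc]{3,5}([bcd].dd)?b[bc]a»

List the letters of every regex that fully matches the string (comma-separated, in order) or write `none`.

A → match
B → no match
C → no match
D → no match — must start with `b`

A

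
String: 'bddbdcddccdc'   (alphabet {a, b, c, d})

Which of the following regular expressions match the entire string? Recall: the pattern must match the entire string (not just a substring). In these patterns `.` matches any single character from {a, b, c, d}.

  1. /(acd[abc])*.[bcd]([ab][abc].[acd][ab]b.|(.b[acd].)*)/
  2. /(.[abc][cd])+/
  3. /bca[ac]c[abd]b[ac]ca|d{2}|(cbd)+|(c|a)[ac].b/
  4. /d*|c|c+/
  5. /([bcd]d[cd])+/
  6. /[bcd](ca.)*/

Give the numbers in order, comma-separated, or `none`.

1 → no match
2 → no match
3 → no match
4 → no match
5 → match
6 → no match

5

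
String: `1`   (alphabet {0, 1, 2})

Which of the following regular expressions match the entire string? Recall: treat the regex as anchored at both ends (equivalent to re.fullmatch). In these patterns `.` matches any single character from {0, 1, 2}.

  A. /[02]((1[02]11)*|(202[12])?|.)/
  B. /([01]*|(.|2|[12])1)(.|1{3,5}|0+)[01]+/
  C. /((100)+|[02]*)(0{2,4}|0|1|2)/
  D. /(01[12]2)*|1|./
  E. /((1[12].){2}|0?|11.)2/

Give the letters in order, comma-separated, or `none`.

A → no match
B → no match
C → match
D → match
E → no match — must end with `2`

C, D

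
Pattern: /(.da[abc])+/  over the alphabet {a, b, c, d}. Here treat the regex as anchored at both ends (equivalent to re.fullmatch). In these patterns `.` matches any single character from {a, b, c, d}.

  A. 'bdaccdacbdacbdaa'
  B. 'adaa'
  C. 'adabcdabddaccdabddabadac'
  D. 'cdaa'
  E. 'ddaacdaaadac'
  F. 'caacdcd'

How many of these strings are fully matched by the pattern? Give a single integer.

A → match
B → match
C → match
D → match
E → match
F → no match
Total matched: 5

5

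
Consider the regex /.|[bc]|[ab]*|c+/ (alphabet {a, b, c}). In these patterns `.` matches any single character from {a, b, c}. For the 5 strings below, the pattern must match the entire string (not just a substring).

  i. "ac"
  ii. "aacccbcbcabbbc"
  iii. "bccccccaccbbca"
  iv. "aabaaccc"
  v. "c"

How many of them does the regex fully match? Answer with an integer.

1

i → no match
ii → no match
iii → no match
iv → no match
v → match
Total matched: 1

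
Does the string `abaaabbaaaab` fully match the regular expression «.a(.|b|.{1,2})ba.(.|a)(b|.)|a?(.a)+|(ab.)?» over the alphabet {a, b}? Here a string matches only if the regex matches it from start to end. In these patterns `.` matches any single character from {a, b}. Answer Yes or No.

No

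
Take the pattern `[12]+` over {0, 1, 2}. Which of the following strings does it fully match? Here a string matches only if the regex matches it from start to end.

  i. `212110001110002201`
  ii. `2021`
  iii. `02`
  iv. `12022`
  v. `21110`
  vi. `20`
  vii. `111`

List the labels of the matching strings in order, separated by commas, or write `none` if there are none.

vii

i → no match
ii → no match
iii → no match
iv → no match
v → no match
vi → no match
vii → match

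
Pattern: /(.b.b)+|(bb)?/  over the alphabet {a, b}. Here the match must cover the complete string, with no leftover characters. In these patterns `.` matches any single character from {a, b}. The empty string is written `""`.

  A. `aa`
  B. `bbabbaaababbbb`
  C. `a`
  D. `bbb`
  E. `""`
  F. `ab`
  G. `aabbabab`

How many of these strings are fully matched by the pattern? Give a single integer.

A → no match
B → no match
C → no match
D → no match
E → match
F → no match
G → no match
Total matched: 1

1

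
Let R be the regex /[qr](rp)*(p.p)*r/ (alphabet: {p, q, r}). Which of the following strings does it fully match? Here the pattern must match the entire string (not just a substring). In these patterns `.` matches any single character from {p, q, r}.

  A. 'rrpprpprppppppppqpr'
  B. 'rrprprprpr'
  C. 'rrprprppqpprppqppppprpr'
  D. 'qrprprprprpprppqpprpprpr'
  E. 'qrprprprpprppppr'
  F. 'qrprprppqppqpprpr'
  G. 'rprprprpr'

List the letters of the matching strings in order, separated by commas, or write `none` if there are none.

A → match
B → match
C → match
D → match
E → match
F → match
G → no match

A, B, C, D, E, F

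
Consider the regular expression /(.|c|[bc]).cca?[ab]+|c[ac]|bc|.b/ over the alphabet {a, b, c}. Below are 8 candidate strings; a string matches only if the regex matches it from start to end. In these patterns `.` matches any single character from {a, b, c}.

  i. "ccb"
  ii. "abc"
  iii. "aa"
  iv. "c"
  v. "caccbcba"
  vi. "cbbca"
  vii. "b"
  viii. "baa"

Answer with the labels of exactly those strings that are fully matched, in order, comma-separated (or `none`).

i → no match
ii → no match
iii → no match
iv → no match
v → no match
vi → no match
vii → no match
viii → no match

none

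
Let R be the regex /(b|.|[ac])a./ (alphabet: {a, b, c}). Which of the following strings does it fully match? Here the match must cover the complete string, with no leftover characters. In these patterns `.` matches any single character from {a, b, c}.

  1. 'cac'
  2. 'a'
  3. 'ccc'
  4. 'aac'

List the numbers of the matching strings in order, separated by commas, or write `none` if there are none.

1 → match
2 → no match
3 → no match
4 → match

1, 4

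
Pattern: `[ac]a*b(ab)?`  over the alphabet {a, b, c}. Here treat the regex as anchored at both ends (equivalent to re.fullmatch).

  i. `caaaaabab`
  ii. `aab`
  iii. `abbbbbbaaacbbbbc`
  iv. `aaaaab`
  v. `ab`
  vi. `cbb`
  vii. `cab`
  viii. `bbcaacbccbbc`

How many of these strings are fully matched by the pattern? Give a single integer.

5

i → match
ii → match
iii → no match
iv → match
v → match
vi → no match
vii → match
viii → no match
Total matched: 5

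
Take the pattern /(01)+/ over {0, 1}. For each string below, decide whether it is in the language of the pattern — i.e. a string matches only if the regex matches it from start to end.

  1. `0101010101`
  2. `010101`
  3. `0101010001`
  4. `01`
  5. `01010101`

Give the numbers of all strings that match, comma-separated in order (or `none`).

1. `0101010101` → match
2. `010101` → match
3. `0101010001` → no match
4. `01` → match
5. `01010101` → match

1, 2, 4, 5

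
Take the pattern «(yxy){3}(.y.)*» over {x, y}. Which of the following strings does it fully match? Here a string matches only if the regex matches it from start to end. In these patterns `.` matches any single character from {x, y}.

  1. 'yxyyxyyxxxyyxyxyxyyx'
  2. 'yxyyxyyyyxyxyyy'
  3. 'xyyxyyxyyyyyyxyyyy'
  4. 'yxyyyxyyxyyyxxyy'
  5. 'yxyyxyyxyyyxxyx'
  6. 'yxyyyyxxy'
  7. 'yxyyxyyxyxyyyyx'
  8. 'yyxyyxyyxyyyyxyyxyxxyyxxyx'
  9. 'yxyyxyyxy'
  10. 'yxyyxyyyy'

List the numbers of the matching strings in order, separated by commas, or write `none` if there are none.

5, 7, 9

1 → no match
2 → no match
3 → no match — must start with 'yxy'
4 → no match
5 → match
6 → no match
7 → match
8 → no match — must start with 'yxy'
9 → match
10 → no match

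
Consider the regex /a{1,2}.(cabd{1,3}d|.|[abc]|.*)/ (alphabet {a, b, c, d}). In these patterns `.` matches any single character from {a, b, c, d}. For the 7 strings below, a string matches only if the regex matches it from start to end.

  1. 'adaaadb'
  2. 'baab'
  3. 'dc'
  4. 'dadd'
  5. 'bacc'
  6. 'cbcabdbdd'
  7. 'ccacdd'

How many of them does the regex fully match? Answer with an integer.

1

1 → match
2 → no match — must start with 'a'
3 → no match — must start with 'a'
4 → no match — must start with 'a'
5 → no match — must start with 'a'
6 → no match — must start with 'a'
7 → no match — must start with 'a'
Total matched: 1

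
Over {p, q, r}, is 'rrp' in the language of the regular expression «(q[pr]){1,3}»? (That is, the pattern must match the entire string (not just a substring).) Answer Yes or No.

Every match must start with 'q', but 'rrp' does not.

No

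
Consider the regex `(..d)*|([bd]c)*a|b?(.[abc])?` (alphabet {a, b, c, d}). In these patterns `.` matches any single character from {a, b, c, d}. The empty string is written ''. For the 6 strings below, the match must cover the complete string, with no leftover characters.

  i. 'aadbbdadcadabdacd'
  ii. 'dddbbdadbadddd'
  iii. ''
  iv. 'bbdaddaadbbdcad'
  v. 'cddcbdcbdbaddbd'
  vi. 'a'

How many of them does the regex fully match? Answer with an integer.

4

i → no match
ii → no match
iii → match
iv → match
v → match
vi → match
Total matched: 4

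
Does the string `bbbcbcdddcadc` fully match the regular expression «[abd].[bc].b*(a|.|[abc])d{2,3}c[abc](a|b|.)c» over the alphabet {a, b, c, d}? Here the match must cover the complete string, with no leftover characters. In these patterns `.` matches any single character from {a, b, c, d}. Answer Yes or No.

Yes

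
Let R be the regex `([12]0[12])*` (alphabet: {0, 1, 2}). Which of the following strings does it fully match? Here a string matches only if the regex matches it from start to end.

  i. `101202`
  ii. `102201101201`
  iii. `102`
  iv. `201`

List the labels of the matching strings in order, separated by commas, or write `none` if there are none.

i, ii, iii, iv

i → match
ii → match
iii → match
iv → match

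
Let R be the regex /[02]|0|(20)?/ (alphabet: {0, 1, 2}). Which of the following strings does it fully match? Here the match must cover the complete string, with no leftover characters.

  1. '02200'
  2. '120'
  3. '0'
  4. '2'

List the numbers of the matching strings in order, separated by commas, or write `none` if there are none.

1. '02200' → no match
2. '120' → no match
3. '0' → match
4. '2' → match

3, 4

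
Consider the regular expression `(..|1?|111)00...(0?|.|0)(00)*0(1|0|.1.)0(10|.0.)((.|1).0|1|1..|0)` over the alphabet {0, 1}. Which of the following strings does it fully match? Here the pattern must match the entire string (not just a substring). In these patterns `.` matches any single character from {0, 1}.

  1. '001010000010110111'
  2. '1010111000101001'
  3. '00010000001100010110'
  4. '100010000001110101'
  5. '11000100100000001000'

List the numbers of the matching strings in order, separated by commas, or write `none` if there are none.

4

1 → no match
2 → no match
3 → no match
4 → match
5 → no match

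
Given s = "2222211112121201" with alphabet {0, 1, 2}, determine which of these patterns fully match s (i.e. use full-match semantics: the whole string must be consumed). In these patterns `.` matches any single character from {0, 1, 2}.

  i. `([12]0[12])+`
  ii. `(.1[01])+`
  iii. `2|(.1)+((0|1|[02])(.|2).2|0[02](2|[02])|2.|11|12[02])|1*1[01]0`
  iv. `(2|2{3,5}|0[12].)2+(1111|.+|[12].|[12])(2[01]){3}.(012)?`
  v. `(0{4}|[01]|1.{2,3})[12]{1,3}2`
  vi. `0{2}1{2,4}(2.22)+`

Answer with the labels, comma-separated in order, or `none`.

i → no match
ii → no match
iii → no match
iv → match
v → no match — must end with "2"
vi → no match — must start with "0"

iv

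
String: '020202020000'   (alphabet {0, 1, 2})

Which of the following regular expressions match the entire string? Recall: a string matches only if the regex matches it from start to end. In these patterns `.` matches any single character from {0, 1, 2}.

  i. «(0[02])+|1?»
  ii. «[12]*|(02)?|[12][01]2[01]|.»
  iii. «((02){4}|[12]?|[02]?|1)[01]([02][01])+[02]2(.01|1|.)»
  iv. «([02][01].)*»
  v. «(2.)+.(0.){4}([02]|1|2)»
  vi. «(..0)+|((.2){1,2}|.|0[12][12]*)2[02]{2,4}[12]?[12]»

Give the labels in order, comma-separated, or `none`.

i

i → match
ii → no match
iii → no match
iv → no match
v → no match — must start with '2'
vi → no match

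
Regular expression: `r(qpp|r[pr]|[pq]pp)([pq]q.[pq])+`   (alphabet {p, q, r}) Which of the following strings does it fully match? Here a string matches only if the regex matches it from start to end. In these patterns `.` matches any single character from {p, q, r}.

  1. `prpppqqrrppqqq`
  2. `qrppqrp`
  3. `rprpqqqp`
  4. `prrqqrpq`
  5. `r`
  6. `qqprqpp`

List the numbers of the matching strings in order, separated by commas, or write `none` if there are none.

none

1 → no match — must start with `r`
2 → no match — must start with `r`
3 → no match
4 → no match — must start with `r`
5 → no match
6 → no match — must start with `r`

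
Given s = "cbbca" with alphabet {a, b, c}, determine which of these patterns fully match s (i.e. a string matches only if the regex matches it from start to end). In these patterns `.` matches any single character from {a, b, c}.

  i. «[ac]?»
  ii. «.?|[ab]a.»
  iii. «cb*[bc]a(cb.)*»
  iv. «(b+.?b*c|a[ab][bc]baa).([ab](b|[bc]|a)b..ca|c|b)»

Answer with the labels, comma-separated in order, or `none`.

i → no match
ii → no match
iii → match
iv → no match

iii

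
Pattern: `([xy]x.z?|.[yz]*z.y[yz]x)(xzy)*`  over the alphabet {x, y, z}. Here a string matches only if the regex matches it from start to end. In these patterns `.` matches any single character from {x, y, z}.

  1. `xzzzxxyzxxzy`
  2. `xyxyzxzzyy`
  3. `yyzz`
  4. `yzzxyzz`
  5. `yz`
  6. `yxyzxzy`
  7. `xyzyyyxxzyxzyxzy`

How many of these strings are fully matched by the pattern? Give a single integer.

2

1 → no match
2 → no match
3 → no match
4 → no match
5 → no match
6 → match
7 → match
Total matched: 2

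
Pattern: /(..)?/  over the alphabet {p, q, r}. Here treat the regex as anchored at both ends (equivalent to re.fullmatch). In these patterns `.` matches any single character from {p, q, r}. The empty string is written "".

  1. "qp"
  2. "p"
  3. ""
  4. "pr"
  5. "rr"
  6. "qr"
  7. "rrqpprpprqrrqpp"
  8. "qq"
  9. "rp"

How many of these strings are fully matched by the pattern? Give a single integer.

7

1 → match
2 → no match
3 → match
4 → match
5 → match
6 → match
7 → no match
8 → match
9 → match
Total matched: 7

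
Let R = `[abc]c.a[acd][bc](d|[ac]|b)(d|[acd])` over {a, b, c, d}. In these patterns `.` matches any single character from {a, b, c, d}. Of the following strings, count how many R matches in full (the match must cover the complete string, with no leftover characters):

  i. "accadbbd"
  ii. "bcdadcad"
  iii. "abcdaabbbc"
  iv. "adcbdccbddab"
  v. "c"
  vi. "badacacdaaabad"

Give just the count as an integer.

i → match
ii → match
iii → no match
iv → no match
v → no match
vi → no match
Total matched: 2

2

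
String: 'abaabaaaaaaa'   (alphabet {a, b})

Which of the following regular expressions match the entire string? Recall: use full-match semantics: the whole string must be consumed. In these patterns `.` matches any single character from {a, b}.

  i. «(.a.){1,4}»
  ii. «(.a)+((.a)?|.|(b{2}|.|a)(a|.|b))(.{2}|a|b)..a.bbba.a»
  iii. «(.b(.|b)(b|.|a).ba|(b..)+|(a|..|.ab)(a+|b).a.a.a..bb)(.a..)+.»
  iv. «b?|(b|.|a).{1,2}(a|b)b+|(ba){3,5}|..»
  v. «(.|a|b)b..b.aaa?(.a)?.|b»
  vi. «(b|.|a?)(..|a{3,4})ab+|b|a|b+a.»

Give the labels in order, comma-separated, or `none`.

i → no match
ii → no match
iii → no match
iv → no match
v → match
vi → no match

v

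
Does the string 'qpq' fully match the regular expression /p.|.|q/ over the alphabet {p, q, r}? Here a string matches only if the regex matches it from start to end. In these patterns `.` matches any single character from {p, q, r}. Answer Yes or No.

No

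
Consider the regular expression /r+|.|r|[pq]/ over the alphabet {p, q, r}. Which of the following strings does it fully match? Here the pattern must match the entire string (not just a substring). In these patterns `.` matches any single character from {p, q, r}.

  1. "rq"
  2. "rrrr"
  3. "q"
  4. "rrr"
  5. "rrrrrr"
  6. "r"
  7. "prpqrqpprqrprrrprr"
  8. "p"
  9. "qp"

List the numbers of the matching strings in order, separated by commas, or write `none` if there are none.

1 → no match
2 → match
3 → match
4 → match
5 → match
6 → match
7 → no match
8 → match
9 → no match

2, 3, 4, 5, 6, 8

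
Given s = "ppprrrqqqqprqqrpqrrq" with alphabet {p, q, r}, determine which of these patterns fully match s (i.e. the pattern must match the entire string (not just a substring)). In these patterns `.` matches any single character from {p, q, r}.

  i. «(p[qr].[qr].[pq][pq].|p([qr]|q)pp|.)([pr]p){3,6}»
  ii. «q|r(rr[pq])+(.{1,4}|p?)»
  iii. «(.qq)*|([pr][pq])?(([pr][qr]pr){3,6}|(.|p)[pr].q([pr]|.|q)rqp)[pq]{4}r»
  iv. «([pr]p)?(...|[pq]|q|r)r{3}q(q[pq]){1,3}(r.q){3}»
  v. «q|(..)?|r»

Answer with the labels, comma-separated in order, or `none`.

i → no match — must end with "p"
ii → no match
iii → no match
iv → match
v → no match

iv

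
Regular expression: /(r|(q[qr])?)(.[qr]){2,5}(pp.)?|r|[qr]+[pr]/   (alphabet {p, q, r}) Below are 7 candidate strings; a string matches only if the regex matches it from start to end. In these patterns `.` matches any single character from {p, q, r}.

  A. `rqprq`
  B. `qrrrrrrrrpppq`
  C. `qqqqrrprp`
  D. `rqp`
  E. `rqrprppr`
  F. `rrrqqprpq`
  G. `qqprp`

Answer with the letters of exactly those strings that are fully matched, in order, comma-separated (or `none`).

A. `rqprq` → no match
B → no match
C. `qqqqrrprp` → no match
D. `rqp` → match
E. `rqrprppr` → match
F. `rrrqqprpq` → match
G. `qqprp` → no match

D, E, F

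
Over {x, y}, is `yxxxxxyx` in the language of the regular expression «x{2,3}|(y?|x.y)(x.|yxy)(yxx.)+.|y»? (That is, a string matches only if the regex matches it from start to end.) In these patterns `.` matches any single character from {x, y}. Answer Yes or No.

No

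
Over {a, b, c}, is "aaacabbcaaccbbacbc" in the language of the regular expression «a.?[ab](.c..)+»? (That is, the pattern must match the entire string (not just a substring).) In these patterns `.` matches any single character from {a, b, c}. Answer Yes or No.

Yes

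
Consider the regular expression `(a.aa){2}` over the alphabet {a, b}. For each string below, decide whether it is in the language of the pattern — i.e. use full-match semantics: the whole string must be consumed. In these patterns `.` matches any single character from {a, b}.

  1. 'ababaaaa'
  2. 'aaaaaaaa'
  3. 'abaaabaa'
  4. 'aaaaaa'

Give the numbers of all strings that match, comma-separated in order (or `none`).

1 → no match
2 → match
3 → match
4 → no match

2, 3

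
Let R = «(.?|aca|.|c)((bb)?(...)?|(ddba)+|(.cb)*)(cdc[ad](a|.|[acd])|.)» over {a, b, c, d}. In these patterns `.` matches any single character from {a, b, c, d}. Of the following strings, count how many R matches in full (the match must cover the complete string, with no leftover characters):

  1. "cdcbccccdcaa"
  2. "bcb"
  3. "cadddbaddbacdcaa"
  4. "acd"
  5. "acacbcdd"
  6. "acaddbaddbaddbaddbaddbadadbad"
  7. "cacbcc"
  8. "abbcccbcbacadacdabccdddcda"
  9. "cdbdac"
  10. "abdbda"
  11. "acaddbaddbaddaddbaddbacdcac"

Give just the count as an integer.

1. "cdcbccccdcaa" → no match
2. "bcb" → no match
3 → no match
4. "acd" → no match
5. "acacbcdd" → no match
6 → no match
7. "cacbcc" → no match
8 → no match
9. "cdbdac" → no match
10. "abdbda" → no match
11 → no match
Total matched: 0

0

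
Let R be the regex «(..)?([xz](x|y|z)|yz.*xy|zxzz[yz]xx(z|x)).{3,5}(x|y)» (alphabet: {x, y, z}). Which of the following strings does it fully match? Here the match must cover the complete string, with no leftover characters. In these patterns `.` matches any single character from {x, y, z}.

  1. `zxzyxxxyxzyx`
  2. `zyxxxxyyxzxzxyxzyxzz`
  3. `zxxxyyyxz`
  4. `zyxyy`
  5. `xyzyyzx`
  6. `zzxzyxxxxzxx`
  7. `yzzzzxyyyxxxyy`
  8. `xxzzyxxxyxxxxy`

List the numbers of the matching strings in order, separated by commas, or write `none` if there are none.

1 → no match
2 → no match
3 → no match
4 → no match
5 → match
6 → no match
7 → no match
8 → no match

5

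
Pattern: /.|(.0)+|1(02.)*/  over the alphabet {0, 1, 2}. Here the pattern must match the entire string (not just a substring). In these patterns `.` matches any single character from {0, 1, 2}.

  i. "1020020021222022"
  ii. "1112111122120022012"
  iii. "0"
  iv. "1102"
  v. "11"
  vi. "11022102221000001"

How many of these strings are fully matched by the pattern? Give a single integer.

1

i → no match
ii → no match
iii → match
iv → no match
v → no match
vi → no match
Total matched: 1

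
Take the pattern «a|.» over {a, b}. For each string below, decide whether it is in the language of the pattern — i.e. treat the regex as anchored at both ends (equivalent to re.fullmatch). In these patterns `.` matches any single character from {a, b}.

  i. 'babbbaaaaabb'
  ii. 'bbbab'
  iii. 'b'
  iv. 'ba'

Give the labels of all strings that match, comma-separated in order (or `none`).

i. 'babbbaaaaabb' → no match
ii. 'bbbab' → no match
iii. 'b' → match
iv. 'ba' → no match

iii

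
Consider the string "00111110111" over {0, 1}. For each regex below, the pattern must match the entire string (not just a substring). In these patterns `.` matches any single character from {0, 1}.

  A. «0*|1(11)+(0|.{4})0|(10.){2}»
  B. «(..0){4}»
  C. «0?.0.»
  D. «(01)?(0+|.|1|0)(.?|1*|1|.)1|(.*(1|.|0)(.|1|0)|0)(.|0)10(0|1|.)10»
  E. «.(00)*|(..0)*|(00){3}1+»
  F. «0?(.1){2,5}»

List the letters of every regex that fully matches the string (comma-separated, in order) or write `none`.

A → no match
B → no match — must end with "0"
C → no match
D → no match
E → no match
F → match

F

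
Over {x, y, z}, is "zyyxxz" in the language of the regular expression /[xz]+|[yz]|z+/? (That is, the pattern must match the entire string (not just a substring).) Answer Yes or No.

No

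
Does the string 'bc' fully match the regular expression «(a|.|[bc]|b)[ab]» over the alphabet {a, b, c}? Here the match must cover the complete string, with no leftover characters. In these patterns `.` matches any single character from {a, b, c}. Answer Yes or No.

No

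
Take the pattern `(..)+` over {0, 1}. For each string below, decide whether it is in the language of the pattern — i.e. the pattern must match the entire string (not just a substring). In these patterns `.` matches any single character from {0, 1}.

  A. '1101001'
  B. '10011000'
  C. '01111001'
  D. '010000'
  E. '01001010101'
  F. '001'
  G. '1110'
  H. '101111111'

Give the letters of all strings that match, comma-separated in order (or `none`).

B, C, D, G

A → no match
B → match
C → match
D → match
E → no match
F → no match
G → match
H → no match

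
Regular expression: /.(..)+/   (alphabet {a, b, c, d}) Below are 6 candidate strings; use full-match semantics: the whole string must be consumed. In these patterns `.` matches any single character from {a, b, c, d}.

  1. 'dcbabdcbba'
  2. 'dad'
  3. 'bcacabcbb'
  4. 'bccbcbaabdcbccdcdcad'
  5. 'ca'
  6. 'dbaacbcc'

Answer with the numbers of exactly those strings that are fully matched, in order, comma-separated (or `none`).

2, 3

1. 'dcbabdcbba' → no match
2. 'dad' → match
3. 'bcacabcbb' → match
4 → no match
5. 'ca' → no match
6. 'dbaacbcc' → no match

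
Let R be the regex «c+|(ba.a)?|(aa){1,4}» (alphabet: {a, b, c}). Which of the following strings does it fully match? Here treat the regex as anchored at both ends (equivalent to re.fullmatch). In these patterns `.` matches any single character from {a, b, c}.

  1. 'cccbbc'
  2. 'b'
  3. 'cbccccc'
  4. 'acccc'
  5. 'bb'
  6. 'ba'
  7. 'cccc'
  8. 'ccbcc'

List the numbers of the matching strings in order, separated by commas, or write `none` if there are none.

7

1 → no match
2 → no match
3 → no match
4 → no match
5 → no match
6 → no match
7 → match
8 → no match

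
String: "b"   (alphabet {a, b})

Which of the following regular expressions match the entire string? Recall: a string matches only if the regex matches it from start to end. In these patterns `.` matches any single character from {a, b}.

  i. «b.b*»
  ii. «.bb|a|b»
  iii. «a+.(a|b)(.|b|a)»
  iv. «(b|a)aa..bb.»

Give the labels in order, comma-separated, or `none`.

i → no match
ii → match
iii → no match — must start with "a"
iv → no match

ii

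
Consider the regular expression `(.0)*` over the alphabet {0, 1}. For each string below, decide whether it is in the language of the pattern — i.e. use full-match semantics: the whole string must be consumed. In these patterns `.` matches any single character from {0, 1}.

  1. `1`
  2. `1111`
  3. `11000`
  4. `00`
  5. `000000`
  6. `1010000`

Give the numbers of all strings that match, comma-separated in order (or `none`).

4, 5

1 → no match
2 → no match
3 → no match
4 → match
5 → match
6 → no match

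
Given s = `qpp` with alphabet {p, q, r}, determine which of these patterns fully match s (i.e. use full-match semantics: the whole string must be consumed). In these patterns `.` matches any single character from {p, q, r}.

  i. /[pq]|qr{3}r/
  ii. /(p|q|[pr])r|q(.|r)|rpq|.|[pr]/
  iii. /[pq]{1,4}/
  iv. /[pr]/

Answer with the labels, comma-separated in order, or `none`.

iii

i → no match
ii → no match
iii → match
iv → no match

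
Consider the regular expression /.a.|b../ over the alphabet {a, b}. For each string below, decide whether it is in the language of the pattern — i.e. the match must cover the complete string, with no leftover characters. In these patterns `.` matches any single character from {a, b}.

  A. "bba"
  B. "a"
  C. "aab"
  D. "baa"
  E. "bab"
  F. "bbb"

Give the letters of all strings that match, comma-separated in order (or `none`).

A → match
B → no match
C → match
D → match
E → match
F → match

A, C, D, E, F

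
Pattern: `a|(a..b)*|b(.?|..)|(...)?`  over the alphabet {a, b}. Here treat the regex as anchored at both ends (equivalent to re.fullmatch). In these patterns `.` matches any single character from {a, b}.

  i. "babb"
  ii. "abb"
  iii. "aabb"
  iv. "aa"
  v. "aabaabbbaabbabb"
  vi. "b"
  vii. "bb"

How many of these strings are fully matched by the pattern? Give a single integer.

i → no match
ii → match
iii → match
iv → no match
v → no match
vi → match
vii → match
Total matched: 4

4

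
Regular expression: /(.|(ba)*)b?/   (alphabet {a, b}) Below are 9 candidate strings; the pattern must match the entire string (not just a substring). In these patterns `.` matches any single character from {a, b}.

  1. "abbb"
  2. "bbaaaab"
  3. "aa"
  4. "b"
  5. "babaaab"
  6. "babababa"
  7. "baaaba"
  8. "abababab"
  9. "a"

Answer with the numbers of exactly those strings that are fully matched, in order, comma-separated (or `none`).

1. "abbb" → no match
2. "bbaaaab" → no match
3. "aa" → no match
4. "b" → match
5. "babaaab" → no match
6. "babababa" → match
7. "baaaba" → no match
8. "abababab" → no match
9. "a" → match

4, 6, 9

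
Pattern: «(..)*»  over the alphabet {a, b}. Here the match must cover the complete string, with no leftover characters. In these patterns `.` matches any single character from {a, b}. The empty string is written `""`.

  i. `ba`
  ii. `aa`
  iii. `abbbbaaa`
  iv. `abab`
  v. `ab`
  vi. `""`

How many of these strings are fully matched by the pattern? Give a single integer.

i → match
ii → match
iii → match
iv → match
v → match
vi → match
Total matched: 6

6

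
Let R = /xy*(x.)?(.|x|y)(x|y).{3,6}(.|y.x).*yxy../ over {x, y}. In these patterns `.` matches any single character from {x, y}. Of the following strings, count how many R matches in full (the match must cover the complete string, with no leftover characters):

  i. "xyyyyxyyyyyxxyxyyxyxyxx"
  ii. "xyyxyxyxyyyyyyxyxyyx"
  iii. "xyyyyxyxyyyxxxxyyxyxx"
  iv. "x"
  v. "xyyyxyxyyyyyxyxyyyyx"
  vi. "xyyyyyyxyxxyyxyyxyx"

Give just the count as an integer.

i → match
ii → match
iii → match
iv. "x" → no match
v → no match
vi → no match
Total matched: 3

3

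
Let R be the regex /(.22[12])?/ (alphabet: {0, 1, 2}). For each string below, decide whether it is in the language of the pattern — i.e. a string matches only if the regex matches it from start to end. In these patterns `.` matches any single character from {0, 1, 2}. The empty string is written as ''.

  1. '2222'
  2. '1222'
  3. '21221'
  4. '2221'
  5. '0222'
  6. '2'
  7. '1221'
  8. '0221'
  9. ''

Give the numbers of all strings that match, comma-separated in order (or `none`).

1, 2, 4, 5, 7, 8, 9

1. '2222' → match
2. '1222' → match
3. '21221' → no match
4. '2221' → match
5. '0222' → match
6. '2' → no match
7. '1221' → match
8. '0221' → match
9. '' → match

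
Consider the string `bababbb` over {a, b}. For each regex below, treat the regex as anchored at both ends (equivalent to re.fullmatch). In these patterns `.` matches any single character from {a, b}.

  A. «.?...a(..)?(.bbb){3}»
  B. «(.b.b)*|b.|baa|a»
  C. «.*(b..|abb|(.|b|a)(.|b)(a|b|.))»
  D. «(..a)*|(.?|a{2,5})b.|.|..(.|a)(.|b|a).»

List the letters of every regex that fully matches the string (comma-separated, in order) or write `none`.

C

A → no match
B → no match
C → match
D → no match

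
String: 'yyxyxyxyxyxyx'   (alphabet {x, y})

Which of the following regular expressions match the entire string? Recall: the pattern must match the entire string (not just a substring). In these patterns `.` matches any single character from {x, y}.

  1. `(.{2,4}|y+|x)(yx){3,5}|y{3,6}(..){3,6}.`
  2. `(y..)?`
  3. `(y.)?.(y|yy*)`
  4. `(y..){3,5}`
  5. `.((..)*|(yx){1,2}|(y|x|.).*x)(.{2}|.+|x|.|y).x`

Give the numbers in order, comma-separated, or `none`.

1, 5

1 → match
2 → no match
3 → no match
4 → no match
5 → match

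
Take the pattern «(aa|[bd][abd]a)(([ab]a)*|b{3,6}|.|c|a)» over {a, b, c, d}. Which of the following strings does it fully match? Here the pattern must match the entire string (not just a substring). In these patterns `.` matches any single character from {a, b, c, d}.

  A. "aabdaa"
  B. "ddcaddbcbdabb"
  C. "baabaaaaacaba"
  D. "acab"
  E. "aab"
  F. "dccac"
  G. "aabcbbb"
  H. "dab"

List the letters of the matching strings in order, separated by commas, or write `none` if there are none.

A → no match
B → no match
C → no match
D → no match
E → match
F → no match
G → no match
H → no match

E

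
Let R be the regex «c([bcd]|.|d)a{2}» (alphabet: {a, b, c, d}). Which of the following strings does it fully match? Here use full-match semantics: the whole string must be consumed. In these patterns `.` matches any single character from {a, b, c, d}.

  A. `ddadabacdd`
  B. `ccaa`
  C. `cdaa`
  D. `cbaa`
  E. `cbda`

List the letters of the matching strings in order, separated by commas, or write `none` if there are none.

B, C, D

A → no match — must start with `c`
B → match
C → match
D → match
E → no match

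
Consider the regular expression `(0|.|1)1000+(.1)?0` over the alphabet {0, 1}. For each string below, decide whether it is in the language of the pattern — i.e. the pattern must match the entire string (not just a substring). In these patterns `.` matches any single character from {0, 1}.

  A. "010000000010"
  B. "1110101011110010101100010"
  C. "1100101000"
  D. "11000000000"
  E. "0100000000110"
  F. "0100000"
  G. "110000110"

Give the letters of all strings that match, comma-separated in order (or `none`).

A → match
B → no match
C → no match
D → match
E → match
F → match
G → match

A, D, E, F, G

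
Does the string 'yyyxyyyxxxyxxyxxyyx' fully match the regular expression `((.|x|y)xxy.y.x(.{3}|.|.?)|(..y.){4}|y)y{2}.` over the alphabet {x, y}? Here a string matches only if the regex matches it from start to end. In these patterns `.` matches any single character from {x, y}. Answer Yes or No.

No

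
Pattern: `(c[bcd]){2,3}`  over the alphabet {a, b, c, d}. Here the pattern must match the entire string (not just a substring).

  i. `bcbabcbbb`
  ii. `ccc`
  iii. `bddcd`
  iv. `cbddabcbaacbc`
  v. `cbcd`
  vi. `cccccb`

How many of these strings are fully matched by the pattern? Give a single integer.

2

i → no match — must start with `c`
ii → no match
iii → no match — must start with `c`
iv → no match
v → match
vi → match
Total matched: 2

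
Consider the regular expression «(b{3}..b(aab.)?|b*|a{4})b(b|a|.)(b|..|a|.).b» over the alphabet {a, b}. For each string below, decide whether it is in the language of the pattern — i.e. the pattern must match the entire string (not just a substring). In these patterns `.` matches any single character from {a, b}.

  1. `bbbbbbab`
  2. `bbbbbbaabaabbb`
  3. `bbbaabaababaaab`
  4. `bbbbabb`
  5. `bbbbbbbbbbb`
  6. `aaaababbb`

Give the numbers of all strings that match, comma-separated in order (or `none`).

1, 3, 4, 5, 6

1. `bbbbbbab` → match
2 → no match
3 → match
4. `bbbbabb` → match
5. `bbbbbbbbbbb` → match
6. `aaaababbb` → match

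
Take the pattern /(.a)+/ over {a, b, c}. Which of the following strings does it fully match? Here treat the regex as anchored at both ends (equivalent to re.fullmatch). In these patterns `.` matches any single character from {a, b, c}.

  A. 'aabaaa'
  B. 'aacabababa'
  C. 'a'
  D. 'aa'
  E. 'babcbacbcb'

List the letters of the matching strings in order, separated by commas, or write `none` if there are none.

A, B, D

A. 'aabaaa' → match
B. 'aacabababa' → match
C. 'a' → no match
D. 'aa' → match
E. 'babcbacbcb' → no match — must end with 'a'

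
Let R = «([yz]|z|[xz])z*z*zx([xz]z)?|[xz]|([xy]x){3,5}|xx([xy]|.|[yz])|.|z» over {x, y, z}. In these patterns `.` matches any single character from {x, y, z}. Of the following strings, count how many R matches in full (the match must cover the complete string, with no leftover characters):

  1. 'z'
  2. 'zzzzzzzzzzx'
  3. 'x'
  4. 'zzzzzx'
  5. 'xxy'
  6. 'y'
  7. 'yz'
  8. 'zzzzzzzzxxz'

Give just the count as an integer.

7

1. 'z' → match
2. 'zzzzzzzzzzx' → match
3. 'x' → match
4. 'zzzzzx' → match
5. 'xxy' → match
6. 'y' → match
7. 'yz' → no match
8. 'zzzzzzzzxxz' → match
Total matched: 7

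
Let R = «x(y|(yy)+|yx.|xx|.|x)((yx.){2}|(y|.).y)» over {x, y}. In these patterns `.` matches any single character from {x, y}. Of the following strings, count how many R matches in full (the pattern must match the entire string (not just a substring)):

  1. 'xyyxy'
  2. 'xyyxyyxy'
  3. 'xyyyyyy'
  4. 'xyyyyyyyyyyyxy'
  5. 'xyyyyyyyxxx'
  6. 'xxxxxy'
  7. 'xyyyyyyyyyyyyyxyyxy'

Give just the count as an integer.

5

1. 'xyyxy' → match
2. 'xyyxyyxy' → match
3. 'xyyyyyy' → no match
4 → match
5. 'xyyyyyyyxxx' → no match
6. 'xxxxxy' → match
7 → match
Total matched: 5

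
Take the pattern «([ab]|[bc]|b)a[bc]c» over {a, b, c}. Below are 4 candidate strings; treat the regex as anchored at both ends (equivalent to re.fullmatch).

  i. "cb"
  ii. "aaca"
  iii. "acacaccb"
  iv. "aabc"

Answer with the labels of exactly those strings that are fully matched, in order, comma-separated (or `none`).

i. "cb" → no match — must end with "c"
ii. "aaca" → no match — must end with "c"
iii. "acacaccb" → no match — must end with "c"
iv. "aabc" → match

iv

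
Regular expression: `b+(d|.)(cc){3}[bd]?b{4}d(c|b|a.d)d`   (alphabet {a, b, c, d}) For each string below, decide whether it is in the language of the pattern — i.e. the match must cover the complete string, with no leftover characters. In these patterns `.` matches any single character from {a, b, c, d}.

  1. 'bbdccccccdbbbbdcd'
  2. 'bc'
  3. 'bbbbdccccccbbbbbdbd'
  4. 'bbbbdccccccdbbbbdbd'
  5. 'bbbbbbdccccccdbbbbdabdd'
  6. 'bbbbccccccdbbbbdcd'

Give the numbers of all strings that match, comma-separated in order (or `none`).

1, 3, 4, 5, 6

1 → match
2 → no match — must end with 'd'
3 → match
4 → match
5 → match
6 → match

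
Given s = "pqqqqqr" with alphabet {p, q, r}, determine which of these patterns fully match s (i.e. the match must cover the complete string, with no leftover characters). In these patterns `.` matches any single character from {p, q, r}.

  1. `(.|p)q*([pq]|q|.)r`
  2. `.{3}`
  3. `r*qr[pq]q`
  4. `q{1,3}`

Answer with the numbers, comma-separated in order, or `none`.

1

1 → match
2 → no match
3 → no match — must end with "q"
4 → no match — must start with "q"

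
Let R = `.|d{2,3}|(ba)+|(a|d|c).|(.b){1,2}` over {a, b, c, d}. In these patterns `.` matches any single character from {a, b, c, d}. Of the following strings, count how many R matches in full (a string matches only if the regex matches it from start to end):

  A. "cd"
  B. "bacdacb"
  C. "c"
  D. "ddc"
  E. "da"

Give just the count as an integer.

3

A. "cd" → match
B. "bacdacb" → no match
C. "c" → match
D. "ddc" → no match
E. "da" → match
Total matched: 3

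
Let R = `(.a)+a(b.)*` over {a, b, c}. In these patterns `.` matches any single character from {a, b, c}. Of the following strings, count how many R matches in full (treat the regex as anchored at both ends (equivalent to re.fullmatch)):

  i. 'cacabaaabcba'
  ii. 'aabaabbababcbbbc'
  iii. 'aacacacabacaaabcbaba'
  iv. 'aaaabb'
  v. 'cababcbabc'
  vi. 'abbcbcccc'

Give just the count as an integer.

0

i → no match
ii → no match
iii → no match
iv → no match
v → no match
vi → no match
Total matched: 0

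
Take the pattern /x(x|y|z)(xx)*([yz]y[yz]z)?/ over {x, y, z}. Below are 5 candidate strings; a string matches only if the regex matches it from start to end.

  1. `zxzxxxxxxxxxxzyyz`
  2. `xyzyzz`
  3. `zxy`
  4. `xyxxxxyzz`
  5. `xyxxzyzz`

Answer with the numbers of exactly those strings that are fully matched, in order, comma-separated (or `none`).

2, 5

1 → no match — must start with `x`
2 → match
3 → no match — must start with `x`
4 → no match
5 → match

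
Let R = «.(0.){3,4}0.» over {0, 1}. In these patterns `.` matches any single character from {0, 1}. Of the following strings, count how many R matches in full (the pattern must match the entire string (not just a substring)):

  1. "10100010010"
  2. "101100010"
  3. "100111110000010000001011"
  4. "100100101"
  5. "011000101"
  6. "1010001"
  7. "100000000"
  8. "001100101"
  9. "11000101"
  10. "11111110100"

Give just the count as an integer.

1 → no match
2 → no match
3 → no match
4 → no match
5 → no match
6 → no match
7 → match
8 → no match
9 → no match
10 → no match
Total matched: 1

1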